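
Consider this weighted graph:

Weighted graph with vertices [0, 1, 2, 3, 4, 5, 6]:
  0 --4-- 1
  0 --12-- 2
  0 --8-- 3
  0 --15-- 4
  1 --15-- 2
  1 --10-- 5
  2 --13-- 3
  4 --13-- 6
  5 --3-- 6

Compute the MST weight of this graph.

Applying Kruskal's algorithm (sort edges by weight, add if no cycle):
  Add (5,6) w=3
  Add (0,1) w=4
  Add (0,3) w=8
  Add (1,5) w=10
  Add (0,2) w=12
  Skip (2,3) w=13 (creates cycle)
  Add (4,6) w=13
  Skip (0,4) w=15 (creates cycle)
  Skip (1,2) w=15 (creates cycle)
MST weight = 50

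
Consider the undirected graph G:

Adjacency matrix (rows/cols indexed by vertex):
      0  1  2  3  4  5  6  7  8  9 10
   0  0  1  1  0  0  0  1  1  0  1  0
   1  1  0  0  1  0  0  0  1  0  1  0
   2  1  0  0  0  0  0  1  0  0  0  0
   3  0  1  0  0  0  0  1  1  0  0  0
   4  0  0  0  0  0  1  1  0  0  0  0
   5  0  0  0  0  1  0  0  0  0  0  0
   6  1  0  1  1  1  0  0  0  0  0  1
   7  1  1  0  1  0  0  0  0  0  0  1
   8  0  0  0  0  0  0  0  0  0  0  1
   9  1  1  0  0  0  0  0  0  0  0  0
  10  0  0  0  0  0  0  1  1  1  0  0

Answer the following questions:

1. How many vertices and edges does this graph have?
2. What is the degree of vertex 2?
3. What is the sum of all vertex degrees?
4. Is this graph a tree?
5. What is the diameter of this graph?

Count: 11 vertices, 16 edges.
Vertex 2 has neighbors [0, 6], degree = 2.
Handshaking lemma: 2 * 16 = 32.
A tree on 11 vertices has 10 edges. This graph has 16 edges (6 extra). Not a tree.
Diameter (longest shortest path) = 4.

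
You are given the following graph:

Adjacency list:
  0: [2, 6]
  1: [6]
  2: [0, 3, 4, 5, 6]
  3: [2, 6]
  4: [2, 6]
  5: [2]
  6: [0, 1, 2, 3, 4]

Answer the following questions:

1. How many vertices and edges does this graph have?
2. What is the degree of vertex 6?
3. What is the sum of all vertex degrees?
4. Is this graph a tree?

Count: 7 vertices, 9 edges.
Vertex 6 has neighbors [0, 1, 2, 3, 4], degree = 5.
Handshaking lemma: 2 * 9 = 18.
A tree on 7 vertices has 6 edges. This graph has 9 edges (3 extra). Not a tree.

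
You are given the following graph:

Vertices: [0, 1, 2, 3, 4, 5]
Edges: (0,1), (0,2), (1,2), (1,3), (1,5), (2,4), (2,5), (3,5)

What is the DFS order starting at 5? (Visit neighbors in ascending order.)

DFS from vertex 5 (neighbors processed in ascending order):
Visit order: 5, 1, 0, 2, 4, 3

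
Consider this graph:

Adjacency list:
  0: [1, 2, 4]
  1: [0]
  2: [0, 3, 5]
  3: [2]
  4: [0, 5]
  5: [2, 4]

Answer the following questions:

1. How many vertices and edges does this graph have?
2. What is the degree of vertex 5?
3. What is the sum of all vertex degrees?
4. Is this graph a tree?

Count: 6 vertices, 6 edges.
Vertex 5 has neighbors [2, 4], degree = 2.
Handshaking lemma: 2 * 6 = 12.
A tree on 6 vertices has 5 edges. This graph has 6 edges (1 extra). Not a tree.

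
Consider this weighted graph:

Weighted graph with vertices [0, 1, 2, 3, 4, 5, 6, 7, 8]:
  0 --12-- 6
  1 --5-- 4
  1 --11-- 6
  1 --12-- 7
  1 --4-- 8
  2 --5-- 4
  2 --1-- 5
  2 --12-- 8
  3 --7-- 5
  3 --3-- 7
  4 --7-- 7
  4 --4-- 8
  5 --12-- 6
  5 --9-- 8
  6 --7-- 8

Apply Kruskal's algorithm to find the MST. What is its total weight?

Applying Kruskal's algorithm (sort edges by weight, add if no cycle):
  Add (2,5) w=1
  Add (3,7) w=3
  Add (1,8) w=4
  Add (4,8) w=4
  Skip (1,4) w=5 (creates cycle)
  Add (2,4) w=5
  Add (3,5) w=7
  Skip (4,7) w=7 (creates cycle)
  Add (6,8) w=7
  Skip (5,8) w=9 (creates cycle)
  Skip (1,6) w=11 (creates cycle)
  Add (0,6) w=12
  Skip (1,7) w=12 (creates cycle)
  Skip (2,8) w=12 (creates cycle)
  Skip (5,6) w=12 (creates cycle)
MST weight = 43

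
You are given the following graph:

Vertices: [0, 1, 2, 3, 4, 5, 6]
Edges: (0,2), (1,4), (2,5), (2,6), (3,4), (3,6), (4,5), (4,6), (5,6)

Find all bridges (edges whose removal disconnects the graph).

A bridge is an edge whose removal increases the number of connected components.
Bridges found: (0,2), (1,4)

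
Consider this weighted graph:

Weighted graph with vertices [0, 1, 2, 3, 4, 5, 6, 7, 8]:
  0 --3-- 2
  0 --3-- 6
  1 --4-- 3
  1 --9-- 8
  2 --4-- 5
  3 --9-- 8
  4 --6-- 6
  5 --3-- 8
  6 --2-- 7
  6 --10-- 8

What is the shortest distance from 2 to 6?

Using Dijkstra's algorithm from vertex 2:
Shortest path: 2 -> 0 -> 6
Total weight: 3 + 3 = 6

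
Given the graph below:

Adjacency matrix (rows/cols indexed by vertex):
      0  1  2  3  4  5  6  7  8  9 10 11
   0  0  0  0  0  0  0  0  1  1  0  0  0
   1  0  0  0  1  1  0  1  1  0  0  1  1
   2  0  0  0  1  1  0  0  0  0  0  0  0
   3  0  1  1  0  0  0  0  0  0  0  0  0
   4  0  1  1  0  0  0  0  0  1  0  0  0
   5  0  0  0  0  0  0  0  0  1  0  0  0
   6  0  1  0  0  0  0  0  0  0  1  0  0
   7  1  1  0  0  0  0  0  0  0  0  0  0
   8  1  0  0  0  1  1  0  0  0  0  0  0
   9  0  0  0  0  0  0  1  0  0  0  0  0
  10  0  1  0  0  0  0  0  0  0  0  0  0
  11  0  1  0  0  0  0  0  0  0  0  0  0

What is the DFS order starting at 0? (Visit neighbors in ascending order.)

DFS from vertex 0 (neighbors processed in ascending order):
Visit order: 0, 7, 1, 3, 2, 4, 8, 5, 6, 9, 10, 11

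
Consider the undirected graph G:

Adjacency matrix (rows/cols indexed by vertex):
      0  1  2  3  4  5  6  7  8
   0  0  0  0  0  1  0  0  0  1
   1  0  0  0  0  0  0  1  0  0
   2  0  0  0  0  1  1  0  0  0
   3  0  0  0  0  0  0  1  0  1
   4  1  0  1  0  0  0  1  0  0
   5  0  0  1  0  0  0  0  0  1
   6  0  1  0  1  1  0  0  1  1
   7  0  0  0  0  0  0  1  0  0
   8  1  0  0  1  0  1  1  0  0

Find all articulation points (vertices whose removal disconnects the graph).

An articulation point is a vertex whose removal disconnects the graph.
Articulation points: [6]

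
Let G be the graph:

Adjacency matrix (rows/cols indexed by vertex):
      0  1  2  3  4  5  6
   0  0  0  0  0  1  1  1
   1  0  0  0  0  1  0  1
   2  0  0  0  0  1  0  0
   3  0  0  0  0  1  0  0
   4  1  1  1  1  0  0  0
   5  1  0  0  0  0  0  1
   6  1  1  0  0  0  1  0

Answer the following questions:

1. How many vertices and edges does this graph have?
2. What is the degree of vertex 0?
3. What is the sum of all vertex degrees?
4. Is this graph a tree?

Count: 7 vertices, 8 edges.
Vertex 0 has neighbors [4, 5, 6], degree = 3.
Handshaking lemma: 2 * 8 = 16.
A tree on 7 vertices has 6 edges. This graph has 8 edges (2 extra). Not a tree.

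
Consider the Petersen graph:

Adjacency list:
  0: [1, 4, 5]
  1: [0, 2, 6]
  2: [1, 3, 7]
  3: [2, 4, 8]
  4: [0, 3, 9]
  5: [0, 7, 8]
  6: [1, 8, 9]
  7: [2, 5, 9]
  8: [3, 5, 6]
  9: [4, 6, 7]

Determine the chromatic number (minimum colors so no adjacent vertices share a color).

The Petersen graph contains odd cycles (e.g. the outer 5-cycle), so chi >= 3.
A proper 3-coloring exists (it is a well-known 3-chromatic graph).
Chromatic number = 3.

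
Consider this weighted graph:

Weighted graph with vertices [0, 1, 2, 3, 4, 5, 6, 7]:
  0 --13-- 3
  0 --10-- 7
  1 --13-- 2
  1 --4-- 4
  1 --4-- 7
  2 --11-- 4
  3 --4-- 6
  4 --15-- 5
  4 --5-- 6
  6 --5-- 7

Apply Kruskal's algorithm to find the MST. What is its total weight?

Applying Kruskal's algorithm (sort edges by weight, add if no cycle):
  Add (1,4) w=4
  Add (1,7) w=4
  Add (3,6) w=4
  Add (4,6) w=5
  Skip (6,7) w=5 (creates cycle)
  Add (0,7) w=10
  Add (2,4) w=11
  Skip (0,3) w=13 (creates cycle)
  Skip (1,2) w=13 (creates cycle)
  Add (4,5) w=15
MST weight = 53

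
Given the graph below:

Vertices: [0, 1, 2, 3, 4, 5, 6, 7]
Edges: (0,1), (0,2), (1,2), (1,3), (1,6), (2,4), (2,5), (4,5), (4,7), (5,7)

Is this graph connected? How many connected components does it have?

Checking connectivity: the graph has 1 connected component(s).
All vertices are reachable from each other. The graph IS connected.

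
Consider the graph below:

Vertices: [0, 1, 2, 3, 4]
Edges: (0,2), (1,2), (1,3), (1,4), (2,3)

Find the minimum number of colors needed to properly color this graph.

The graph has a maximum clique of size 3 (lower bound on chromatic number).
A valid 3-coloring: {0: 0, 1: 0, 2: 1, 3: 2, 4: 1}.
Chromatic number = 3.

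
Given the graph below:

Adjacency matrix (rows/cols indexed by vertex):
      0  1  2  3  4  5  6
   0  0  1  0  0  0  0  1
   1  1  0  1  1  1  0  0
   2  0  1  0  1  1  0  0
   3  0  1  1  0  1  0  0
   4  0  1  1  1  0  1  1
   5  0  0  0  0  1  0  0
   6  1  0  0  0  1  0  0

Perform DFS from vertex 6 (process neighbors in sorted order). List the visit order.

DFS from vertex 6 (neighbors processed in ascending order):
Visit order: 6, 0, 1, 2, 3, 4, 5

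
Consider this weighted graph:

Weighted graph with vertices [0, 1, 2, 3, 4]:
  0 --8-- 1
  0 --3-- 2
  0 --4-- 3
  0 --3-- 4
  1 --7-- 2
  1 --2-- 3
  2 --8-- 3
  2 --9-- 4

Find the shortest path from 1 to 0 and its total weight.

Using Dijkstra's algorithm from vertex 1:
Shortest path: 1 -> 3 -> 0
Total weight: 2 + 4 = 6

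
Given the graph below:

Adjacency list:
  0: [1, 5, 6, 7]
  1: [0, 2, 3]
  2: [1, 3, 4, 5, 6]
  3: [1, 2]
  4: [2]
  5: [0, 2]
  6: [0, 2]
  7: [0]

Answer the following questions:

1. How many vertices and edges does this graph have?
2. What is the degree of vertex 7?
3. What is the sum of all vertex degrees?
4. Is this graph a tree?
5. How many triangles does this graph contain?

Count: 8 vertices, 10 edges.
Vertex 7 has neighbors [0], degree = 1.
Handshaking lemma: 2 * 10 = 20.
A tree on 8 vertices has 7 edges. This graph has 10 edges (3 extra). Not a tree.
Number of triangles = 1.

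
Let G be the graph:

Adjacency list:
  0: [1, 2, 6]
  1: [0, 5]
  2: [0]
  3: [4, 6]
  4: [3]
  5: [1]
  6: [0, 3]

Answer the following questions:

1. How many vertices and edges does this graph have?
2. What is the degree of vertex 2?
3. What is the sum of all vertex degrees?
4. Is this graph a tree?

Count: 7 vertices, 6 edges.
Vertex 2 has neighbors [0], degree = 1.
Handshaking lemma: 2 * 6 = 12.
A graph is a tree iff it is connected and has exactly n-1 edges. This graph is connected (all 7 vertices in one component) and has 7-1 = 6 edges. It is a tree.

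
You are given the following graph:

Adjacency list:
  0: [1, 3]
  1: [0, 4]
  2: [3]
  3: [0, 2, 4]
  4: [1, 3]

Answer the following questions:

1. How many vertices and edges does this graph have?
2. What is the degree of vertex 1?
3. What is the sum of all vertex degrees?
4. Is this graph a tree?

Count: 5 vertices, 5 edges.
Vertex 1 has neighbors [0, 4], degree = 2.
Handshaking lemma: 2 * 5 = 10.
A tree on 5 vertices has 4 edges. This graph has 5 edges (1 extra). Not a tree.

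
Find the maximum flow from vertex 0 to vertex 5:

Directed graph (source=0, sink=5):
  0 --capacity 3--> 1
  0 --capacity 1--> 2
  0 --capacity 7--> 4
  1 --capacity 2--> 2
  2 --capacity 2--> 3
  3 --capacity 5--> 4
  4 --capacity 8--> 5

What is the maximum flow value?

Computing max flow:
  Flow on (0->1): 2/3
  Flow on (0->4): 6/7
  Flow on (1->2): 2/2
  Flow on (2->3): 2/2
  Flow on (3->4): 2/5
  Flow on (4->5): 8/8
Maximum flow = 8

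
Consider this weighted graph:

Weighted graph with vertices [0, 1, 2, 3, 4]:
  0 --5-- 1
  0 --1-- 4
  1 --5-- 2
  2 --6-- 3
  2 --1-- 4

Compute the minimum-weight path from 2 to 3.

Using Dijkstra's algorithm from vertex 2:
Shortest path: 2 -> 3
Total weight: 6 = 6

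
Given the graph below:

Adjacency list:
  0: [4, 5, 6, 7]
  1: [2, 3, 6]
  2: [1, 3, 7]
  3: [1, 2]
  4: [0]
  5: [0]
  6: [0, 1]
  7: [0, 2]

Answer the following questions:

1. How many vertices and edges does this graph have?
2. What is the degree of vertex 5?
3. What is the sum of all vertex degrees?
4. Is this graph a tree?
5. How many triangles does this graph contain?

Count: 8 vertices, 9 edges.
Vertex 5 has neighbors [0], degree = 1.
Handshaking lemma: 2 * 9 = 18.
A tree on 8 vertices has 7 edges. This graph has 9 edges (2 extra). Not a tree.
Number of triangles = 1.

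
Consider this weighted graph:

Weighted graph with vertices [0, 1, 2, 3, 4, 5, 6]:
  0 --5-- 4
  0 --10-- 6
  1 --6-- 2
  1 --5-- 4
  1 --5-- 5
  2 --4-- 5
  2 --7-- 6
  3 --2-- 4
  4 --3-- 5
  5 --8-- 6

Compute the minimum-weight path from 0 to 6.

Using Dijkstra's algorithm from vertex 0:
Shortest path: 0 -> 6
Total weight: 10 = 10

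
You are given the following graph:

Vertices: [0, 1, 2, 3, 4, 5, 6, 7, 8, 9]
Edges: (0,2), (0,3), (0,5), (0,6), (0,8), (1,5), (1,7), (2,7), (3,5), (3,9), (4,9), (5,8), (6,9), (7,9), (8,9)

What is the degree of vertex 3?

Vertex 3 has neighbors [0, 5, 9], so deg(3) = 3.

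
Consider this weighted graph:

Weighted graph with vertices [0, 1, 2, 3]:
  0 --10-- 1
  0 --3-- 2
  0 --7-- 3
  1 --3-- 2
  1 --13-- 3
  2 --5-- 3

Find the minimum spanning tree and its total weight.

Applying Kruskal's algorithm (sort edges by weight, add if no cycle):
  Add (0,2) w=3
  Add (1,2) w=3
  Add (2,3) w=5
  Skip (0,3) w=7 (creates cycle)
  Skip (0,1) w=10 (creates cycle)
  Skip (1,3) w=13 (creates cycle)
MST weight = 11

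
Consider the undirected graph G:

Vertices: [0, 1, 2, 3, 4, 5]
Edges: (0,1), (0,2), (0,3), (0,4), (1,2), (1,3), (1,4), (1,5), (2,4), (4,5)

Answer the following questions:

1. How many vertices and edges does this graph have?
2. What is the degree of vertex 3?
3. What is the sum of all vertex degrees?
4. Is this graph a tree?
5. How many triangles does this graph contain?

Count: 6 vertices, 10 edges.
Vertex 3 has neighbors [0, 1], degree = 2.
Handshaking lemma: 2 * 10 = 20.
A tree on 6 vertices has 5 edges. This graph has 10 edges (5 extra). Not a tree.
Number of triangles = 6.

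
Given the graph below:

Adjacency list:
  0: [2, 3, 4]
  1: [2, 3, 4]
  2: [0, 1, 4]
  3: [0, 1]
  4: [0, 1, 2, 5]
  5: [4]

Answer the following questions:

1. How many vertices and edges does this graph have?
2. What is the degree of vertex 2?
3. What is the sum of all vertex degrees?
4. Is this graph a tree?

Count: 6 vertices, 8 edges.
Vertex 2 has neighbors [0, 1, 4], degree = 3.
Handshaking lemma: 2 * 8 = 16.
A tree on 6 vertices has 5 edges. This graph has 8 edges (3 extra). Not a tree.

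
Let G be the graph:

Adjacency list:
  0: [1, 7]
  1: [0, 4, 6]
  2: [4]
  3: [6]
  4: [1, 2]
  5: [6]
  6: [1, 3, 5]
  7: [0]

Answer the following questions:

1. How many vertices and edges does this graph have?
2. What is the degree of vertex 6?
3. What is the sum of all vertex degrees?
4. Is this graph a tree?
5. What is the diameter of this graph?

Count: 8 vertices, 7 edges.
Vertex 6 has neighbors [1, 3, 5], degree = 3.
Handshaking lemma: 2 * 7 = 14.
A graph is a tree iff it is connected and has exactly n-1 edges. This graph is connected (all 8 vertices in one component) and has 8-1 = 7 edges. It is a tree.
Diameter (longest shortest path) = 4.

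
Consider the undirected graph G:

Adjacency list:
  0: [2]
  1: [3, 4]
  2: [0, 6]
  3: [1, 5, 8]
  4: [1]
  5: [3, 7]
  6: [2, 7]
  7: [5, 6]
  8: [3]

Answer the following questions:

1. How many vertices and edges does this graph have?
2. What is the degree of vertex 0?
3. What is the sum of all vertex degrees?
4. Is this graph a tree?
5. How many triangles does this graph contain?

Count: 9 vertices, 8 edges.
Vertex 0 has neighbors [2], degree = 1.
Handshaking lemma: 2 * 8 = 16.
A graph is a tree iff it is connected and has exactly n-1 edges. This graph is connected (all 9 vertices in one component) and has 9-1 = 8 edges. It is a tree.
Number of triangles = 0.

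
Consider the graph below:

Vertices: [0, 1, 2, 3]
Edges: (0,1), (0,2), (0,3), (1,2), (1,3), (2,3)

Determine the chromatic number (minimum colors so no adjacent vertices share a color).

The graph has a maximum clique of size 4 (lower bound on chromatic number).
A valid 4-coloring: {0: 0, 1: 1, 2: 2, 3: 3}.
Chromatic number = 4.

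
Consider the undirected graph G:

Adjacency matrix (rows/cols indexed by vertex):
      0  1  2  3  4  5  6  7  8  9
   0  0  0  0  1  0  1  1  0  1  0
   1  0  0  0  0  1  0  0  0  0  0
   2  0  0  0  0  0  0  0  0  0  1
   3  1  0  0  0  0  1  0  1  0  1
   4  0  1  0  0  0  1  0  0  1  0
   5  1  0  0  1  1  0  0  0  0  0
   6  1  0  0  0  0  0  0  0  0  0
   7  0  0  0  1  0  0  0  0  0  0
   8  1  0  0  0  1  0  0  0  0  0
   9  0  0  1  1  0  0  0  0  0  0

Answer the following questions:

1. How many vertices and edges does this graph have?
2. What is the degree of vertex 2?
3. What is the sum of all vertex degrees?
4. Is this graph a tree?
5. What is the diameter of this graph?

Count: 10 vertices, 11 edges.
Vertex 2 has neighbors [9], degree = 1.
Handshaking lemma: 2 * 11 = 22.
A tree on 10 vertices has 9 edges. This graph has 11 edges (2 extra). Not a tree.
Diameter (longest shortest path) = 5.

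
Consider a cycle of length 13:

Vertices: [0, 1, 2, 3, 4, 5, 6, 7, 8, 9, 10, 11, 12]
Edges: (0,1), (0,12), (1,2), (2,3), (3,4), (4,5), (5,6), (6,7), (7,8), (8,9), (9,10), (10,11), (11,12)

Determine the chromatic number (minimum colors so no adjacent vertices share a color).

This is an odd cycle (C_13). Odd cycles are not bipartite (any 2-coloring forces two adjacent vertices to match), and 3 colors suffice.
Chromatic number = 3.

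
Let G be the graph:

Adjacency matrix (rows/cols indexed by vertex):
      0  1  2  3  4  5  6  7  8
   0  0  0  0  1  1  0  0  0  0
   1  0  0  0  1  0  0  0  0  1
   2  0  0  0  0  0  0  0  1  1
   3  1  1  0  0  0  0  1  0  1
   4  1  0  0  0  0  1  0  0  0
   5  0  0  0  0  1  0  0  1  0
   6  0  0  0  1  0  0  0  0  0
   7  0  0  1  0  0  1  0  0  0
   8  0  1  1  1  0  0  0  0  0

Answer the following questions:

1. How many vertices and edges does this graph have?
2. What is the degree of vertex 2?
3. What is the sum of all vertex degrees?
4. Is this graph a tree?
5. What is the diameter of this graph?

Count: 9 vertices, 10 edges.
Vertex 2 has neighbors [7, 8], degree = 2.
Handshaking lemma: 2 * 10 = 20.
A tree on 9 vertices has 8 edges. This graph has 10 edges (2 extra). Not a tree.
Diameter (longest shortest path) = 4.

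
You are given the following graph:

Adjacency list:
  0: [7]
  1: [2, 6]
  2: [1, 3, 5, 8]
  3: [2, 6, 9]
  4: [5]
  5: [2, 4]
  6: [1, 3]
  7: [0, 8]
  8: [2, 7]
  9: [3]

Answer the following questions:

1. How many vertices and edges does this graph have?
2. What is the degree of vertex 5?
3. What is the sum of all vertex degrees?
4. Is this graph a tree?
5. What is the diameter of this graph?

Count: 10 vertices, 10 edges.
Vertex 5 has neighbors [2, 4], degree = 2.
Handshaking lemma: 2 * 10 = 20.
A tree on 10 vertices has 9 edges. This graph has 10 edges (1 extra). Not a tree.
Diameter (longest shortest path) = 5.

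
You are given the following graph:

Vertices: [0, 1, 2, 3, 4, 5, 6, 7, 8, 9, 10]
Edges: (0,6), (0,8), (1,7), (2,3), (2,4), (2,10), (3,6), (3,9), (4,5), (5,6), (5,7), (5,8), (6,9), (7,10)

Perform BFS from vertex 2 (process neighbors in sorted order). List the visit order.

BFS from vertex 2 (neighbors processed in ascending order):
Visit order: 2, 3, 4, 10, 6, 9, 5, 7, 0, 8, 1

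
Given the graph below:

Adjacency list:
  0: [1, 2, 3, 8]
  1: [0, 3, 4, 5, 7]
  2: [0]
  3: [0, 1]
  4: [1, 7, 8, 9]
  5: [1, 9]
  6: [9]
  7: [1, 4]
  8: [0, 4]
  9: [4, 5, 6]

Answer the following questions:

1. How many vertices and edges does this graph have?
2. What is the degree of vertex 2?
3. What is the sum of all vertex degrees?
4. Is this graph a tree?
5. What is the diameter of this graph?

Count: 10 vertices, 13 edges.
Vertex 2 has neighbors [0], degree = 1.
Handshaking lemma: 2 * 13 = 26.
A tree on 10 vertices has 9 edges. This graph has 13 edges (4 extra). Not a tree.
Diameter (longest shortest path) = 5.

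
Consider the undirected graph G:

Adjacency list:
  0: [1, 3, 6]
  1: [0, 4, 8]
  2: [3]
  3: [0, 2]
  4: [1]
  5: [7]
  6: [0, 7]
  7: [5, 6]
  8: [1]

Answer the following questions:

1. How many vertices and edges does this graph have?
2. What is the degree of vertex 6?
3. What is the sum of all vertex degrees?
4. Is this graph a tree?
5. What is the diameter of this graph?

Count: 9 vertices, 8 edges.
Vertex 6 has neighbors [0, 7], degree = 2.
Handshaking lemma: 2 * 8 = 16.
A graph is a tree iff it is connected and has exactly n-1 edges. This graph is connected (all 9 vertices in one component) and has 9-1 = 8 edges. It is a tree.
Diameter (longest shortest path) = 5.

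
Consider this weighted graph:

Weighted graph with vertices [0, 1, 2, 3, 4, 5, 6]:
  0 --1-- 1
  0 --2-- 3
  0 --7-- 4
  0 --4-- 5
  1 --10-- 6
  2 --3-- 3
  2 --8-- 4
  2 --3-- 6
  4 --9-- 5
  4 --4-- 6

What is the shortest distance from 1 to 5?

Using Dijkstra's algorithm from vertex 1:
Shortest path: 1 -> 0 -> 5
Total weight: 1 + 4 = 5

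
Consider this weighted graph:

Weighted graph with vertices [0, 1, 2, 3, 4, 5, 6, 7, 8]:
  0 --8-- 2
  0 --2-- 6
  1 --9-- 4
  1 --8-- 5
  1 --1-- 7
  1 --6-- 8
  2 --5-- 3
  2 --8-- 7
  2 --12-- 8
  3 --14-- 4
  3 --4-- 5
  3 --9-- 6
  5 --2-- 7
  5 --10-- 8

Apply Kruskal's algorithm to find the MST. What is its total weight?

Applying Kruskal's algorithm (sort edges by weight, add if no cycle):
  Add (1,7) w=1
  Add (0,6) w=2
  Add (5,7) w=2
  Add (3,5) w=4
  Add (2,3) w=5
  Add (1,8) w=6
  Add (0,2) w=8
  Skip (1,5) w=8 (creates cycle)
  Skip (2,7) w=8 (creates cycle)
  Add (1,4) w=9
  Skip (3,6) w=9 (creates cycle)
  Skip (5,8) w=10 (creates cycle)
  Skip (2,8) w=12 (creates cycle)
  Skip (3,4) w=14 (creates cycle)
MST weight = 37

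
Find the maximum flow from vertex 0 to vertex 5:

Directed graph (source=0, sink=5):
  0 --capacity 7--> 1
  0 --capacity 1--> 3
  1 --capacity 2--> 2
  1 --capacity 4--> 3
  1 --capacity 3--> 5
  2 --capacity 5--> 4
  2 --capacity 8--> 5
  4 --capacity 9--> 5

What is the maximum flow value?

Computing max flow:
  Flow on (0->1): 5/7
  Flow on (1->2): 2/2
  Flow on (1->5): 3/3
  Flow on (2->5): 2/8
Maximum flow = 5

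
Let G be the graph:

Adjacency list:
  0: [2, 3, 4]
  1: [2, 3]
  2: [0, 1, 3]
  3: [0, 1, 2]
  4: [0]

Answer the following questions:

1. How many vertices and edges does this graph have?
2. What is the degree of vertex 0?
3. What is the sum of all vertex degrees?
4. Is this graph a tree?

Count: 5 vertices, 6 edges.
Vertex 0 has neighbors [2, 3, 4], degree = 3.
Handshaking lemma: 2 * 6 = 12.
A tree on 5 vertices has 4 edges. This graph has 6 edges (2 extra). Not a tree.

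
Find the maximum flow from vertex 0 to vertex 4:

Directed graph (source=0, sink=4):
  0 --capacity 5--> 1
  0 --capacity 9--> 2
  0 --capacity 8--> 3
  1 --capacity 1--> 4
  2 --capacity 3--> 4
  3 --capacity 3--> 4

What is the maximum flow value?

Computing max flow:
  Flow on (0->1): 1/5
  Flow on (0->2): 3/9
  Flow on (0->3): 3/8
  Flow on (1->4): 1/1
  Flow on (2->4): 3/3
  Flow on (3->4): 3/3
Maximum flow = 7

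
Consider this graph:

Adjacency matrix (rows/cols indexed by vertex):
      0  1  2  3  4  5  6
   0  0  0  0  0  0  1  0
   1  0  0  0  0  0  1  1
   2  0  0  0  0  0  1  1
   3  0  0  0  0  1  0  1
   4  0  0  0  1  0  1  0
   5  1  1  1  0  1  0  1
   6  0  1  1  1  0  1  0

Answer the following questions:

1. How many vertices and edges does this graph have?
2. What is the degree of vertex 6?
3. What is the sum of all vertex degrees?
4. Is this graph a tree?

Count: 7 vertices, 9 edges.
Vertex 6 has neighbors [1, 2, 3, 5], degree = 4.
Handshaking lemma: 2 * 9 = 18.
A tree on 7 vertices has 6 edges. This graph has 9 edges (3 extra). Not a tree.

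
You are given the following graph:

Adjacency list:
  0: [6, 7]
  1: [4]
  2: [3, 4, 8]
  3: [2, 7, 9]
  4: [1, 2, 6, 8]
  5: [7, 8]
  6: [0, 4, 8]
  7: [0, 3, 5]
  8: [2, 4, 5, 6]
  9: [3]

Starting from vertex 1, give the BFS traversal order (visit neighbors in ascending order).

BFS from vertex 1 (neighbors processed in ascending order):
Visit order: 1, 4, 2, 6, 8, 3, 0, 5, 7, 9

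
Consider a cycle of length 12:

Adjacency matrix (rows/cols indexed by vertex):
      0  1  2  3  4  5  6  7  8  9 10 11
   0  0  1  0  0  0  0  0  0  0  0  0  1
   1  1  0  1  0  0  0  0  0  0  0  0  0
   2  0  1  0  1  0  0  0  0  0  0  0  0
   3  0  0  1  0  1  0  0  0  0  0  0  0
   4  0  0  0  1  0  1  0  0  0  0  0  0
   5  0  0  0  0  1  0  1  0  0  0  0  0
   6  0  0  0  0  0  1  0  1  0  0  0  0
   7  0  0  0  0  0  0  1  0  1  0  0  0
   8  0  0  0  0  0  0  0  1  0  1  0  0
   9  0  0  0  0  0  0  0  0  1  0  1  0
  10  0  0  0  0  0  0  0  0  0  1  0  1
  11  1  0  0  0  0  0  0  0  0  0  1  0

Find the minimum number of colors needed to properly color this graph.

This is an even cycle (C_12). Even cycles are bipartite.
Chromatic number = 2.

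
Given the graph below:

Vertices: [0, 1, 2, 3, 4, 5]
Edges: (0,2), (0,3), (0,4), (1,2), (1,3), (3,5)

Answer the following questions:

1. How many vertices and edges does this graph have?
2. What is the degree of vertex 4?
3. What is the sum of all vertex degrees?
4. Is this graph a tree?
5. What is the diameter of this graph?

Count: 6 vertices, 6 edges.
Vertex 4 has neighbors [0], degree = 1.
Handshaking lemma: 2 * 6 = 12.
A tree on 6 vertices has 5 edges. This graph has 6 edges (1 extra). Not a tree.
Diameter (longest shortest path) = 3.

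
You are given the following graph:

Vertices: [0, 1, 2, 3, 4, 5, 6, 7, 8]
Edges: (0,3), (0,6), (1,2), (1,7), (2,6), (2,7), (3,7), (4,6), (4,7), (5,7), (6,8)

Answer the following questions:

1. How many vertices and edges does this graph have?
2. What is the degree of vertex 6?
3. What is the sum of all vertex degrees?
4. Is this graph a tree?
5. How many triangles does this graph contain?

Count: 9 vertices, 11 edges.
Vertex 6 has neighbors [0, 2, 4, 8], degree = 4.
Handshaking lemma: 2 * 11 = 22.
A tree on 9 vertices has 8 edges. This graph has 11 edges (3 extra). Not a tree.
Number of triangles = 1.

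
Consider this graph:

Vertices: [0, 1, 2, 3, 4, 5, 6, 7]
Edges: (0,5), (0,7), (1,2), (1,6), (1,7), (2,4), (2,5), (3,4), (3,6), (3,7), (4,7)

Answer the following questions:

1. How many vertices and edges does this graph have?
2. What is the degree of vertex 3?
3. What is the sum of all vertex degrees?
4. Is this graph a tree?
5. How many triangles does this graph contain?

Count: 8 vertices, 11 edges.
Vertex 3 has neighbors [4, 6, 7], degree = 3.
Handshaking lemma: 2 * 11 = 22.
A tree on 8 vertices has 7 edges. This graph has 11 edges (4 extra). Not a tree.
Number of triangles = 1.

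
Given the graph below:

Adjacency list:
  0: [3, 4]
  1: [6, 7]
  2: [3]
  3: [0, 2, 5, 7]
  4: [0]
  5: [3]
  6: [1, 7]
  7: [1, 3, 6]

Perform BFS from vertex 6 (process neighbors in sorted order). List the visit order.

BFS from vertex 6 (neighbors processed in ascending order):
Visit order: 6, 1, 7, 3, 0, 2, 5, 4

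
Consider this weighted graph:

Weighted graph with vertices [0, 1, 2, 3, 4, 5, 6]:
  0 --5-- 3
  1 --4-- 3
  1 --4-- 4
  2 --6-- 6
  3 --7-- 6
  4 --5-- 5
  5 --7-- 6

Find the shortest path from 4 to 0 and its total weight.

Using Dijkstra's algorithm from vertex 4:
Shortest path: 4 -> 1 -> 3 -> 0
Total weight: 4 + 4 + 5 = 13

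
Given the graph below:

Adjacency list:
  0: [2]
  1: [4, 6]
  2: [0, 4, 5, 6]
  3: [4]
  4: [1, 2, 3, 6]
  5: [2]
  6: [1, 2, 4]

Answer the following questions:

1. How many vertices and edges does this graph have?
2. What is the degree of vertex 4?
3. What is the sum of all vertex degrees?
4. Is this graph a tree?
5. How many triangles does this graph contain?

Count: 7 vertices, 8 edges.
Vertex 4 has neighbors [1, 2, 3, 6], degree = 4.
Handshaking lemma: 2 * 8 = 16.
A tree on 7 vertices has 6 edges. This graph has 8 edges (2 extra). Not a tree.
Number of triangles = 2.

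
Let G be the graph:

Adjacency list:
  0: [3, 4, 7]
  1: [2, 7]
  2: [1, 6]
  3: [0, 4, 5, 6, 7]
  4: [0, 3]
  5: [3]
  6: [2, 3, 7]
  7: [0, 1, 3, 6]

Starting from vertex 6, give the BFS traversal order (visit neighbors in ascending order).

BFS from vertex 6 (neighbors processed in ascending order):
Visit order: 6, 2, 3, 7, 1, 0, 4, 5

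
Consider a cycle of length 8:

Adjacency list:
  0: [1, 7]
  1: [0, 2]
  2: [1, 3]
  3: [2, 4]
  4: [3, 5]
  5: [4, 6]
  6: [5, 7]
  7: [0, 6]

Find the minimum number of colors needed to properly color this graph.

This is an even cycle (C_8). Even cycles are bipartite.
Chromatic number = 2.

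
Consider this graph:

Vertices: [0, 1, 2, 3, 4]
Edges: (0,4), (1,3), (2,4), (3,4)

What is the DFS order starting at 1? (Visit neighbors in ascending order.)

DFS from vertex 1 (neighbors processed in ascending order):
Visit order: 1, 3, 4, 0, 2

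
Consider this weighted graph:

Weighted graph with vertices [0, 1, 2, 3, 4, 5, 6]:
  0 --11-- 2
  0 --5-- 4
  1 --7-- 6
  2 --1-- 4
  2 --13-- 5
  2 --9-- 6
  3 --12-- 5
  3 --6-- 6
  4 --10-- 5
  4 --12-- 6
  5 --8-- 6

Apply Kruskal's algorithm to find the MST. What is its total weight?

Applying Kruskal's algorithm (sort edges by weight, add if no cycle):
  Add (2,4) w=1
  Add (0,4) w=5
  Add (3,6) w=6
  Add (1,6) w=7
  Add (5,6) w=8
  Add (2,6) w=9
  Skip (4,5) w=10 (creates cycle)
  Skip (0,2) w=11 (creates cycle)
  Skip (3,5) w=12 (creates cycle)
  Skip (4,6) w=12 (creates cycle)
  Skip (2,5) w=13 (creates cycle)
MST weight = 36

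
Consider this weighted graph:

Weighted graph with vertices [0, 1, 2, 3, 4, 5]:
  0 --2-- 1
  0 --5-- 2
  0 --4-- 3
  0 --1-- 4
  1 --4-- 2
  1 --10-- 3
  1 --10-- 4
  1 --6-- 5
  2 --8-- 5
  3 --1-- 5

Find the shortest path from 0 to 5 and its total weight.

Using Dijkstra's algorithm from vertex 0:
Shortest path: 0 -> 3 -> 5
Total weight: 4 + 1 = 5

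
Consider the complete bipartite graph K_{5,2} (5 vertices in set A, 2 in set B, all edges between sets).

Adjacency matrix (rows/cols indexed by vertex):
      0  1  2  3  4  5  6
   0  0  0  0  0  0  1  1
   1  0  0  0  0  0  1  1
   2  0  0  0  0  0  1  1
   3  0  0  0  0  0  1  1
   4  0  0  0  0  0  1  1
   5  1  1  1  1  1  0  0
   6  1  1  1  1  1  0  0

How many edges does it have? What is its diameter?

K_{5,2} has 5 * 2 = 10 edges.
Any vertex reaches any opposite-side vertex in 1 step; same-side vertices reach in 2 steps via any opposite-side vertex.
Diameter = 2.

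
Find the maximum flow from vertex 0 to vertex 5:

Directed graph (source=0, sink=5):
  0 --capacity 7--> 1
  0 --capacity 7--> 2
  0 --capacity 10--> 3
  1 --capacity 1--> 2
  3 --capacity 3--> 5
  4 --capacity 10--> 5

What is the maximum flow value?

Computing max flow:
  Flow on (0->3): 3/10
  Flow on (3->5): 3/3
Maximum flow = 3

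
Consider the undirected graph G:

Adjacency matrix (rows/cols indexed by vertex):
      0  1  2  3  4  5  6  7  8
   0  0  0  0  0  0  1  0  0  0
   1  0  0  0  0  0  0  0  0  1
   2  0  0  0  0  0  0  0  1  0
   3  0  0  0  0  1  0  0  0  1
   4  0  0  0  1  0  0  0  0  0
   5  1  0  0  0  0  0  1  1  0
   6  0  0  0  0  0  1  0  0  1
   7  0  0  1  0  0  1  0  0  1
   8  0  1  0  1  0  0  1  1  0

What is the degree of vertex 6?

Vertex 6 has neighbors [5, 8], so deg(6) = 2.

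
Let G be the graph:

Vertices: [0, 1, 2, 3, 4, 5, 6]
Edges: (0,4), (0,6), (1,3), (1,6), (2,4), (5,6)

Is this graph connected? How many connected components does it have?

Checking connectivity: the graph has 1 connected component(s).
All vertices are reachable from each other. The graph IS connected.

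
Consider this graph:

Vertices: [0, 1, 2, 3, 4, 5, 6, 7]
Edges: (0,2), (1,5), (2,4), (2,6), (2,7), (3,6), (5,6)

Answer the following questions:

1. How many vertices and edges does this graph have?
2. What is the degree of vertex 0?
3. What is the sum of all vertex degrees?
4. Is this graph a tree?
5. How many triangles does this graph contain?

Count: 8 vertices, 7 edges.
Vertex 0 has neighbors [2], degree = 1.
Handshaking lemma: 2 * 7 = 14.
A graph is a tree iff it is connected and has exactly n-1 edges. This graph is connected (all 8 vertices in one component) and has 8-1 = 7 edges. It is a tree.
Number of triangles = 0.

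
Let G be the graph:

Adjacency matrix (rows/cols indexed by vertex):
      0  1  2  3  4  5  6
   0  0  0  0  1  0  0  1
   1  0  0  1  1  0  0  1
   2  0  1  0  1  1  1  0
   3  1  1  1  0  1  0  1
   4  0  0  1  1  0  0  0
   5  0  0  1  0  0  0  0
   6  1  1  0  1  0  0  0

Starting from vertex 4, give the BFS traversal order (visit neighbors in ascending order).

BFS from vertex 4 (neighbors processed in ascending order):
Visit order: 4, 2, 3, 1, 5, 0, 6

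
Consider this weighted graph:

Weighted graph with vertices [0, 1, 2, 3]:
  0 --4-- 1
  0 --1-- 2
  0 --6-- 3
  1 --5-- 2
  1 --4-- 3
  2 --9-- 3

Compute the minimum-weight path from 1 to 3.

Using Dijkstra's algorithm from vertex 1:
Shortest path: 1 -> 3
Total weight: 4 = 4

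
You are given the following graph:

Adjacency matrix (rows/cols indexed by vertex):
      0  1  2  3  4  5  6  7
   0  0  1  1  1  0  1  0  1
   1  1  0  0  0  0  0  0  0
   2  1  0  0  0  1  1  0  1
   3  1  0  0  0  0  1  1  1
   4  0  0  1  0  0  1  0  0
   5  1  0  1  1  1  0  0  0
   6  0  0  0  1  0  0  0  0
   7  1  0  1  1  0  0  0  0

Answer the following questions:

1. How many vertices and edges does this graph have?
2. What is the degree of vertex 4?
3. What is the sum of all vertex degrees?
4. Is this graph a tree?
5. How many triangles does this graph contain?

Count: 8 vertices, 12 edges.
Vertex 4 has neighbors [2, 5], degree = 2.
Handshaking lemma: 2 * 12 = 24.
A tree on 8 vertices has 7 edges. This graph has 12 edges (5 extra). Not a tree.
Number of triangles = 5.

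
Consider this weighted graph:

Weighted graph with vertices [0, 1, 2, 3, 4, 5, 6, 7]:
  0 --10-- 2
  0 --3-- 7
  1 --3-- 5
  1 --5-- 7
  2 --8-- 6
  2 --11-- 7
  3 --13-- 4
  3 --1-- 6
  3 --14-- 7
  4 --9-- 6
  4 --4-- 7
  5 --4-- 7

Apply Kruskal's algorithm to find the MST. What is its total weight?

Applying Kruskal's algorithm (sort edges by weight, add if no cycle):
  Add (3,6) w=1
  Add (0,7) w=3
  Add (1,5) w=3
  Add (4,7) w=4
  Add (5,7) w=4
  Skip (1,7) w=5 (creates cycle)
  Add (2,6) w=8
  Add (4,6) w=9
  Skip (0,2) w=10 (creates cycle)
  Skip (2,7) w=11 (creates cycle)
  Skip (3,4) w=13 (creates cycle)
  Skip (3,7) w=14 (creates cycle)
MST weight = 32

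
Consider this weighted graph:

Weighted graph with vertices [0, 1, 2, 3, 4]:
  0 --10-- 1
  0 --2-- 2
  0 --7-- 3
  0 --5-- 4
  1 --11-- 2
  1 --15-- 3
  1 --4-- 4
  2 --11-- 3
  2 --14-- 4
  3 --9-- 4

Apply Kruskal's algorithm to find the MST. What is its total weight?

Applying Kruskal's algorithm (sort edges by weight, add if no cycle):
  Add (0,2) w=2
  Add (1,4) w=4
  Add (0,4) w=5
  Add (0,3) w=7
  Skip (3,4) w=9 (creates cycle)
  Skip (0,1) w=10 (creates cycle)
  Skip (1,2) w=11 (creates cycle)
  Skip (2,3) w=11 (creates cycle)
  Skip (2,4) w=14 (creates cycle)
  Skip (1,3) w=15 (creates cycle)
MST weight = 18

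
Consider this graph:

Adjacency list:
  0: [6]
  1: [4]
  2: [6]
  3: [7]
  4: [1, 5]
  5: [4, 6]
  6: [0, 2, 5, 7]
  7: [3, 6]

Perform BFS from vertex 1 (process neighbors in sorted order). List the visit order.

BFS from vertex 1 (neighbors processed in ascending order):
Visit order: 1, 4, 5, 6, 0, 2, 7, 3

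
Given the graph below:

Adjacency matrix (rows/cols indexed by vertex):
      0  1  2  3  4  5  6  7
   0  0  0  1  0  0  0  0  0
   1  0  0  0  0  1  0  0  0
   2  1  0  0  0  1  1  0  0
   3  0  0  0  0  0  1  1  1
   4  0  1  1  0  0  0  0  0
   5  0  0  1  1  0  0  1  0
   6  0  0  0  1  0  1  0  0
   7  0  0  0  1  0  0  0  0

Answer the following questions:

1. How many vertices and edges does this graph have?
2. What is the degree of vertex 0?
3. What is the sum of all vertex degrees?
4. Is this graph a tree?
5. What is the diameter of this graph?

Count: 8 vertices, 8 edges.
Vertex 0 has neighbors [2], degree = 1.
Handshaking lemma: 2 * 8 = 16.
A tree on 8 vertices has 7 edges. This graph has 8 edges (1 extra). Not a tree.
Diameter (longest shortest path) = 5.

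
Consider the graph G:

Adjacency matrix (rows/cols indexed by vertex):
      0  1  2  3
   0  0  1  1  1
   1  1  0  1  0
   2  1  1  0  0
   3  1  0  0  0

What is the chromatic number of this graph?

The graph has a maximum clique of size 3 (lower bound on chromatic number).
A valid 3-coloring: {0: 0, 1: 1, 2: 2, 3: 1}.
Chromatic number = 3.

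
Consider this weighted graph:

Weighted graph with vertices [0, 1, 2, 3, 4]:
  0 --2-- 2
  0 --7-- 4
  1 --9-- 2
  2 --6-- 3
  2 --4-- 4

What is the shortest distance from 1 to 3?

Using Dijkstra's algorithm from vertex 1:
Shortest path: 1 -> 2 -> 3
Total weight: 9 + 6 = 15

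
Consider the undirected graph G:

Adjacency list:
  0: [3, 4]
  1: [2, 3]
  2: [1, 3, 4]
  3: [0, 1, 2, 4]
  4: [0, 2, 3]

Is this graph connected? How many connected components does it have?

Checking connectivity: the graph has 1 connected component(s).
All vertices are reachable from each other. The graph IS connected.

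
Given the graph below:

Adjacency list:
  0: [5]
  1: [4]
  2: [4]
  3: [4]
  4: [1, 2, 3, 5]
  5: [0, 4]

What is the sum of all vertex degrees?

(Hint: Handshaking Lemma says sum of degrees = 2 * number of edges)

Count edges: 5 edges.
By Handshaking Lemma: sum of degrees = 2 * 5 = 10.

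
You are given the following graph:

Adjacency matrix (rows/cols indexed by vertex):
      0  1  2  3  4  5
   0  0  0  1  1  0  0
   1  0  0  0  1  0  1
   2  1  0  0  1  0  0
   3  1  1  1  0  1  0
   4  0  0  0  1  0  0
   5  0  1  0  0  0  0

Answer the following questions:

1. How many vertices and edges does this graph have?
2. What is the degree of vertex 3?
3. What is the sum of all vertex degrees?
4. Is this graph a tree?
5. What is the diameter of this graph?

Count: 6 vertices, 6 edges.
Vertex 3 has neighbors [0, 1, 2, 4], degree = 4.
Handshaking lemma: 2 * 6 = 12.
A tree on 6 vertices has 5 edges. This graph has 6 edges (1 extra). Not a tree.
Diameter (longest shortest path) = 3.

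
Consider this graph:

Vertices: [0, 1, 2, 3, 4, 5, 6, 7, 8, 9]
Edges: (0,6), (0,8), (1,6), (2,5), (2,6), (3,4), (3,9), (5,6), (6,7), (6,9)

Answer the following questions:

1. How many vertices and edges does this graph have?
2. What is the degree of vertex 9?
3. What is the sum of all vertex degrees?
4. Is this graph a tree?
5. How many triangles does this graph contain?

Count: 10 vertices, 10 edges.
Vertex 9 has neighbors [3, 6], degree = 2.
Handshaking lemma: 2 * 10 = 20.
A tree on 10 vertices has 9 edges. This graph has 10 edges (1 extra). Not a tree.
Number of triangles = 1.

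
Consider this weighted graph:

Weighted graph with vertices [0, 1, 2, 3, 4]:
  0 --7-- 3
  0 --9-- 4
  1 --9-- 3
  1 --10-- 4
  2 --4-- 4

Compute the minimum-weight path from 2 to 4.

Using Dijkstra's algorithm from vertex 2:
Shortest path: 2 -> 4
Total weight: 4 = 4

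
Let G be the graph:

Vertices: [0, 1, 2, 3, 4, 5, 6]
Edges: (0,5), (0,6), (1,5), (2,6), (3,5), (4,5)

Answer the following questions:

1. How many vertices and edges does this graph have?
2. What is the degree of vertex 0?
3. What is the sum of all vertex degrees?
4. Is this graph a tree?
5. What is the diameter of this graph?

Count: 7 vertices, 6 edges.
Vertex 0 has neighbors [5, 6], degree = 2.
Handshaking lemma: 2 * 6 = 12.
A graph is a tree iff it is connected and has exactly n-1 edges. This graph is connected (all 7 vertices in one component) and has 7-1 = 6 edges. It is a tree.
Diameter (longest shortest path) = 4.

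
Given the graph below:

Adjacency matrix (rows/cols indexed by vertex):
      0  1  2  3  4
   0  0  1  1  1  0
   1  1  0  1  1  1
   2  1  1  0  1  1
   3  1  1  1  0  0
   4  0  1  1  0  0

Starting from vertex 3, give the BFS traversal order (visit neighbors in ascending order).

BFS from vertex 3 (neighbors processed in ascending order):
Visit order: 3, 0, 1, 2, 4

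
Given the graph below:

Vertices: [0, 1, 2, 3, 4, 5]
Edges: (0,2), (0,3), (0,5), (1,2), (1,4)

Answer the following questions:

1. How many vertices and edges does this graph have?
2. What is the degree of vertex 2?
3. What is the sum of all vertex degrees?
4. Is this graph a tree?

Count: 6 vertices, 5 edges.
Vertex 2 has neighbors [0, 1], degree = 2.
Handshaking lemma: 2 * 5 = 10.
A graph is a tree iff it is connected and has exactly n-1 edges. This graph is connected (all 6 vertices in one component) and has 6-1 = 5 edges. It is a tree.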